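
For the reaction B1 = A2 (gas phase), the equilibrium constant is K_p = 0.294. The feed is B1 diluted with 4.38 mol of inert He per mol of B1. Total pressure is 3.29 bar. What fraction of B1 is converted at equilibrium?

Let X = conversion of B1 (basis 1 mol B1); extent of reaction ξ = X.
At extent ξ: n_B1 = 1 − X; n_A2 = X; n_I = 4.38 (inert).
n_T stays at 5.38 (no change in mole number).
y_i = n_i/n_T, p_i = y_i·P. K_p = p_A2 / (p_B1).
Substituting and setting equal to 0.294 gives a polynomial in X; the root in (0,1) is X = 0.227.

X = 0.227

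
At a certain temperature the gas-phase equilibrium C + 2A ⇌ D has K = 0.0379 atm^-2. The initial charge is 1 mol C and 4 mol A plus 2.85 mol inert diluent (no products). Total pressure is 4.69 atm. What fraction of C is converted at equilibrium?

X = 0.166

Take 1 mol C as basis and let X be its fractional conversion, so ξ = X.
At extent ξ: n_C = 1 − X; n_A = 4 − 2X; n_D = X; n_I = 2.85 (inert).
n_T = Σnᵢ = 7.85 − 2X.
With p_i = (n_i/n_T)P, K = p_D / (p_C p_A^2).
Setting this equal to 0.0379 atm^-2 and taking the physical root (0 < X < 1) gives X = 0.166.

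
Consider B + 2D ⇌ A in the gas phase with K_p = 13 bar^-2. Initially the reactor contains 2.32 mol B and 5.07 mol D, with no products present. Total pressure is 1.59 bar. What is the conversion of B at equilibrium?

X = 0.811

Let X = conversion of B (basis 2.32 mol B); extent of reaction ξ = 2.32X.
Species balance: n_B = 2.32 − 2.32X; n_D = 5.07 − 4.64X; n_A = 2.32X.
Total moles n_T = 7.39 − 4.64X.
With p_i = (n_i/n_T)P, K_p = p_A / (p_B p_D^2).
Equating to 13 bar^-2 and solving on 0 < X < 1: X = 0.811.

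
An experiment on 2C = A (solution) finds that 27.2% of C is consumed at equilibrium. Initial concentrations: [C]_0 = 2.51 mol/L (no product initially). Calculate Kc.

Let X = conversion of C.
Concentrations: [C] = 2.51 − 2.51X; [A] = 1.25X.
At X = 0.272: [C] = 1.83, [A] = 0.341.
Kc = [A] / ([C]^2) = 0.102 L/mol.

Kc = 0.102 L/mol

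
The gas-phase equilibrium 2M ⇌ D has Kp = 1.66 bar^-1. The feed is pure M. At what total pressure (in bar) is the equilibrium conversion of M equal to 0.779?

P = 2.93 bar

Basis: 1 mol M initially; let X = conversion of M. Extent ξ = 0.5X.
Mole table: n_M = 1 − X; n_D = 0.5X.
Summing: n_T = 1 − 0.5X.
Kp = p_D / (p_M^2) with p_i = (n_i/n_T)·P.
At X = 0.779: the mole-fraction product g(X) = Π y_i^ν_i = 4.869. Since Kp = g(X)·P^{-1}, P = (g/Kp)^(1/1) = (4.869/1.66)^(1/1) = 2.93 bar.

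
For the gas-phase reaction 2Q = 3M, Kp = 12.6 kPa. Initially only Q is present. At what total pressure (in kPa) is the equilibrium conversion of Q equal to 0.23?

Take 1 mol Q as basis and let X be its fractional conversion, so ξ = 0.5X.
Mole table: n_Q = 1 − X; n_M = 1.5X.
Summing: n_T = 1 + 0.5X.
Kp = p_M^3 / (p_Q^2) with p_i = (n_i/n_T)·P.
At X = 0.23: the mole-fraction product g(X) = Π y_i^ν_i = 0.06212. Since Kp = g(X)·P^{1}, P = (Kp/g)^(1/1) = (12.6/0.06212)^(1/1) = 203 kPa.

P = 203 kPa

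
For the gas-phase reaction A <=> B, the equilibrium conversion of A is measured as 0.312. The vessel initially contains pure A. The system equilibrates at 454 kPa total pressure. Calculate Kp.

Kp = 0.453

Let X = conversion of A (basis 1 mol A); extent of reaction ξ = X.
Mole table: n_A = 1 − X; n_B = X.
n_T stays at 1 (no change in mole number).
At X = 0.312: n_A = 0.688, n_B = 0.312, n_T = 1.
p_i = (n_i/n_T)·P. Kp = p_B / (p_A) = 0.453.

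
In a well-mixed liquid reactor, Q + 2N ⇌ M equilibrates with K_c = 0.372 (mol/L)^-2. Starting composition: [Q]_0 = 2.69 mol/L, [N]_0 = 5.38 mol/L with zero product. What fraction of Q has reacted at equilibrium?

X = 0.615

Let X = conversion of Q; extent ξ = 2.69·X mol/L.
Concentrations: [Q] = 2.69 − 2.69X; [N] = 5.38 − 5.38X; [M] = 2.69X.
K_c = [M] / ([Q] [N]^2).
Setting equal to 0.372 and solving for X on (0,1) gives X = 0.615.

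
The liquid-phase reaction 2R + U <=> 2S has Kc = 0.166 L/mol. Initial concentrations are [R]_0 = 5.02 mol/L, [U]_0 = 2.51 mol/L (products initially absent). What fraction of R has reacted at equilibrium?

X = 0.343

Let X = conversion of R; extent ξ = 5.02X/2 mol/L.
Concentrations: [R] = 5.02 − 5.02X; [U] = 2.51 − 2.51X; [S] = 5.02X.
Kc = [S]^2 / ([R]^2 [U]).
Solving Kc = 0.166 for X ∈ (0,1): X = 0.343.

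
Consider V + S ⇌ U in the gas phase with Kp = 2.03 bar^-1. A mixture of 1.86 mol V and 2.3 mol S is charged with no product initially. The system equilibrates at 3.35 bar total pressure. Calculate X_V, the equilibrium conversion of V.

Take 1.86 mol V as basis and let X be its fractional conversion, so ξ = 1.86X.
At extent ξ: n_V = 1.86 − 1.86X; n_S = 2.3 − 1.86X; n_U = 1.86X.
Total moles n_T = 4.16 − 1.86X.
Mole fractions y_i = n_i/n_T; Kp = p_U / (p_V p_S) with p_i = y_i·P.
Setting this equal to 2.03 bar^-1 and taking the physical root (0 < X < 1) gives X = 0.703.

X = 0.703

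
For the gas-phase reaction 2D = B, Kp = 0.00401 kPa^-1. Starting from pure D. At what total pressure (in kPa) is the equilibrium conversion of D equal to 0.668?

P = 503 kPa

Take 1 mol D as basis and let X be its fractional conversion, so ξ = 0.5X.
At extent ξ: n_D = 1 − X; n_B = 0.5X.
n_T = Σnᵢ = 1 − 0.5X.
Kp = p_B / (p_D^2) with p_i = (n_i/n_T)·P.
At X = 0.668: the mole-fraction product g(X) = Π y_i^ν_i = 2.018. Since Kp = g(X)·P^{-1}, P = (g/Kp)^(1/1) = (2.018/0.00401)^(1/1) = 503 kPa.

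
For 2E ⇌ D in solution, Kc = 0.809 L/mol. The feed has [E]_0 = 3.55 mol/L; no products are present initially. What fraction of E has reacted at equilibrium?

X = 0.661

Let X = conversion of E; extent ξ = 3.55X/2 mol/L.
Concentrations: [E] = 3.55 − 3.55X; [D] = 1.77X.
Kc = [D] / ([E]^2).
Setting equal to 0.809 and solving for X on (0,1) gives X = 0.661.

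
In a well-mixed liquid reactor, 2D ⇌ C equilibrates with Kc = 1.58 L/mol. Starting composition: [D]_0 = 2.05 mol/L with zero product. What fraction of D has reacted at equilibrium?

X = 0.677

Let X = conversion of D; extent ξ = 2.05X/2 mol/L.
Concentrations: [D] = 2.05 − 2.05X; [C] = 1.02X.
Kc = [C] / ([D]^2).
Equating to 1.58 L/mol: the physical root is X = 0.677.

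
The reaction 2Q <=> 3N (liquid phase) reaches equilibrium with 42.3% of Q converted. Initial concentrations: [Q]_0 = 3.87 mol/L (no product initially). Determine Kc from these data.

Kc = 2.97 mol/L

Let X = conversion of Q.
Concentrations: [Q] = 3.87 − 3.87X; [N] = 5.8X.
At X = 0.423: [Q] = 2.23, [N] = 2.46.
Kc = [N]^3 / ([Q]^2) = 2.97 mol/L.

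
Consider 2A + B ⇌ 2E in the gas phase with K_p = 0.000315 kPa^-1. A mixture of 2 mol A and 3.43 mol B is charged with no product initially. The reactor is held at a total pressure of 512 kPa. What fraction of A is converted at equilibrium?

Basis: 2 mol A initially; let X = conversion of A. Extent ξ = X.
Species balance: n_A = 2 − 2X; n_B = 3.43 − X; n_E = 2X.
n_T = Σnᵢ = 5.43 − X.
With p_i = (n_i/n_T)P, K_p = p_E^2 / (p_A^2 p_B).
This yields a degree-3 equation in X; solving on (0,1), X = 0.239.

X = 0.239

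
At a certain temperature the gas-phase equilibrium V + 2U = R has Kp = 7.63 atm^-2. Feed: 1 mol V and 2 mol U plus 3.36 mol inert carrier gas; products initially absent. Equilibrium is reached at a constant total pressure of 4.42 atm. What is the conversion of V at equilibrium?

X = 0.694

Basis: 1 mol V initially; let X = conversion of V. Extent ξ = X.
Moles: n_V = 1 − X; n_U = 2 − 2X; n_R = X; n_I = 3.36 (inert).
n_T = Σnᵢ = 6.36 − 2X.
With p_i = (n_i/n_T)P, Kp = p_R / (p_V p_U^2).
Setting this equal to 7.63 atm^-2 and taking the physical root (0 < X < 1) gives X = 0.694.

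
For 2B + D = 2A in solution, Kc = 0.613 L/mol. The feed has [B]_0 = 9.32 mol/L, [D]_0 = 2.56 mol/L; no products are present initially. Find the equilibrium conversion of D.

Let X = conversion of D; extent ξ = 2.56·X mol/L.
Concentrations: [B] = 9.32 − 5.12X; [D] = 2.56 − 2.56X; [A] = 5.12X.
Kc = [A]^2 / ([B]^2 [D]).
Setting equal to 0.613 and solving for X on (0,1) gives X = 0.723.

X = 0.723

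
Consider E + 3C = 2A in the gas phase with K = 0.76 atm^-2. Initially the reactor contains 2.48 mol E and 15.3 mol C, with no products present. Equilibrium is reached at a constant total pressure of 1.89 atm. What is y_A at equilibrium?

Let X = conversion of E (basis 2.48 mol E); extent of reaction ξ = 2.48X.
Species balance: n_E = 2.48 − 2.48X; n_C = 15.3 − 7.44X; n_A = 4.96X.
n_T = Σnᵢ = 17.8 − 4.96X.
y_i = n_i/n_T, p_i = y_i·P. K = p_A^2 / (p_E p_C^3).
Setting this equal to 0.76 atm^-2 and taking the physical root (0 < X < 1) gives X = 0.677.
Then n_A = 3.36, n_T = 14.4, so y_A = 0.233.

y_A = 0.233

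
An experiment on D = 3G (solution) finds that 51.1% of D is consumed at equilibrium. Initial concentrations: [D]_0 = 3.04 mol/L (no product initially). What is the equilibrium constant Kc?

Kc = 68.1 (mol/L)^2

Let X = conversion of D.
Concentrations: [D] = 3.04 − 3.04X; [G] = 9.12X.
At X = 0.511: [D] = 1.49, [G] = 4.66.
Kc = [G]^3 / ([D]) = 68.1 (mol/L)^2.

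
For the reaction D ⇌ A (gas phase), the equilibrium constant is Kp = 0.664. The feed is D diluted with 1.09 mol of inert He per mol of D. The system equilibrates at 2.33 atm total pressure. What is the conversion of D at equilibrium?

Take 1 mol D as basis and let X be its fractional conversion, so ξ = X.
Species balance: n_D = 1 − X; n_A = X; n_I = 1.09 (inert).
Since Δν = 0, n_T = 2.09 throughout.
With p_i = (n_i/n_T)P, Kp = p_A / (p_D).
Equating to 0.664 and solving on 0 < X < 1: X = 0.399.

X = 0.399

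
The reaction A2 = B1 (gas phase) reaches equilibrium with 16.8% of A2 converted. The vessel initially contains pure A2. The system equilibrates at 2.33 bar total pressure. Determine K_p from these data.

Let X = conversion of A2 (basis 1 mol A2); extent of reaction ξ = X.
Mole table: n_A2 = 1 − X; n_B1 = X.
n_T stays at 1 (no change in mole number).
At X = 0.168: n_A2 = 0.832, n_B1 = 0.168, n_T = 1.
p_i = (n_i/n_T)·P. K_p = p_B1 / (p_A2) = 0.202.

K_p = 0.202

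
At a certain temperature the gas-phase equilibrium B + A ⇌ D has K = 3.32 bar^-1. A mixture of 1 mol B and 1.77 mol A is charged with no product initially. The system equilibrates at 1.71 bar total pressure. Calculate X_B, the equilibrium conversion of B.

X = 0.742

Let X = conversion of B (basis 1 mol B); extent of reaction ξ = X.
Mole table: n_B = 1 − X; n_A = 1.77 − X; n_D = X.
n_T = Σnᵢ = 2.77 − X.
Mole fractions y_i = n_i/n_T; K = p_D / (p_B p_A) with p_i = y_i·P.
Substituting and setting equal to 3.32 bar^-1 gives a polynomial in X; the root in (0,1) is X = 0.742.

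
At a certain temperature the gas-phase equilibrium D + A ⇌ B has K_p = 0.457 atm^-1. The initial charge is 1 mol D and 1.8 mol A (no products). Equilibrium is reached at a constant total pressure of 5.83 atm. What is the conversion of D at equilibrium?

Take 1 mol D as basis and let X be its fractional conversion, so ξ = X.
Moles: n_D = 1 − X; n_A = 1.8 − X; n_B = X.
Total moles n_T = 2.8 − X.
Mole fractions y_i = n_i/n_T; K_p = p_B / (p_D p_A) with p_i = y_i·P.
Setting this equal to 0.457 atm^-1 and taking the physical root (0 < X < 1) gives X = 0.593.

X = 0.593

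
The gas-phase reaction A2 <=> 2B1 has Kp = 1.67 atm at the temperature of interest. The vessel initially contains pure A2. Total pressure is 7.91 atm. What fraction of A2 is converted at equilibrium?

Let X = conversion of A2 (basis 1 mol A2); extent of reaction ξ = X.
Moles: n_A2 = 1 − X; n_B1 = 2X.
Total moles n_T = 1 + X.
Mole fractions y_i = n_i/n_T; Kp = p_B1^2 / (p_A2) with p_i = y_i·P.
Setting this equal to 1.67 atm and taking the physical root (0 < X < 1) gives X = 0.224.

X = 0.224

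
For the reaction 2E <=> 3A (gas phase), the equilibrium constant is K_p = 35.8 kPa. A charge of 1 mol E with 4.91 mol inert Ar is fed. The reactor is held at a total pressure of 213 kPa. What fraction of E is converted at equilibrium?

X = 0.451

Let X = conversion of E (basis 1 mol E); extent of reaction ξ = 0.5X.
Mole table: n_E = 1 − X; n_A = 1.5X; n_I = 4.91 (inert).
Total moles n_T = 5.91 + 0.5X.
y_i = n_i/n_T, p_i = y_i·P. K_p = p_A^3 / (p_E^2).
Setting this equal to 35.8 kPa and taking the physical root (0 < X < 1) gives X = 0.451.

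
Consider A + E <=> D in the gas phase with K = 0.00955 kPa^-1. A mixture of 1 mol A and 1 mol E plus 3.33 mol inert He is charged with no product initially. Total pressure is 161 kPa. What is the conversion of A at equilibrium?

Let X = conversion of A (basis 1 mol A); extent of reaction ξ = X.
Moles: n_A = 1 − X; n_E = 1 − X; n_D = X; n_I = 3.33 (inert).
n_T = Σnᵢ = 5.33 − X.
With p_i = (n_i/n_T)P, K = p_D / (p_A p_E).
Substituting and setting equal to 0.00955 kPa^-1 gives a polynomial in X; the root in (0,1) is X = 0.194.

X = 0.194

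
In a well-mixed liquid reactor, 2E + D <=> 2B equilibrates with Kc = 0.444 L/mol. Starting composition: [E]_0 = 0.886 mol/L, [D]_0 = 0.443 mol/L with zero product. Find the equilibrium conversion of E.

Let X = conversion of E; extent ξ = 0.886X/2 mol/L.
Concentrations: [E] = 0.886 − 0.886X; [D] = 0.443 − 0.443X; [B] = 0.886X.
Kc = [B]^2 / ([E]^2 [D]).
Solving Kc = 0.444 for X ∈ (0,1): X = 0.274.

X = 0.274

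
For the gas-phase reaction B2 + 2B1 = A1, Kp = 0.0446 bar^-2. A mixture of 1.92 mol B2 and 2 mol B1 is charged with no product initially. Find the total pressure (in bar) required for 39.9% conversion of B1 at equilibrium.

P = 6.3 bar

Basis: 2 mol B1 initially; let X = conversion of B1. Extent ξ = X.
Species balance: n_B2 = 1.92 − X; n_B1 = 2 − 2X; n_A1 = X.
Summing: n_T = 3.92 − 2X.
Kp = p_A1 / (p_B2 p_B1^2) with p_i = (n_i/n_T)·P.
At X = 0.399: the mole-fraction product g(X) = Π y_i^ν_i = 1.77. Since Kp = g(X)·P^{-2}, P = (g/Kp)^(1/2) = (1.77/0.0446)^(1/2) = 6.3 bar.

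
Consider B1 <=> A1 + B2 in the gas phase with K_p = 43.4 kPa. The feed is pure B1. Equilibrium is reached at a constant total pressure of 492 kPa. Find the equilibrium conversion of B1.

Take 1 mol B1 as basis and let X be its fractional conversion, so ξ = X.
At extent ξ: n_B1 = 1 − X; n_A1 = X; n_B2 = X.
n_T = Σnᵢ = 1 + X.
Mole fractions y_i = n_i/n_T; K_p = p_A1 p_B2 / (p_B1) with p_i = y_i·P.
Setting this equal to 43.4 kPa and taking the physical root (0 < X < 1) gives X = 0.285.

X = 0.285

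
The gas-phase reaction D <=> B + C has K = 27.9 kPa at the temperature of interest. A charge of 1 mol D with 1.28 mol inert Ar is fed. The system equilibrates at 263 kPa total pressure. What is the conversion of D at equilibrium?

Basis: 1 mol D initially; let X = conversion of D. Extent ξ = X.
Species balance: n_D = 1 − X; n_B = X; n_C = X; n_I = 1.28 (inert).
Summing: n_T = 2.28 + X.
y_i = n_i/n_T, p_i = y_i·P. K = p_B p_C / (p_D).
Equating to 27.9 kPa and solving on 0 < X < 1: X = 0.410.

X = 0.410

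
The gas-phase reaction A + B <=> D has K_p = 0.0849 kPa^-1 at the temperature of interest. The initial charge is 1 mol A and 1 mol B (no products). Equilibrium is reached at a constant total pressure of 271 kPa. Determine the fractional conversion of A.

X = 0.796

Basis: 1 mol A initially; let X = conversion of A. Extent ξ = X.
At extent ξ: n_A = 1 − X; n_B = 1 − X; n_D = X.
Total moles n_T = 2 − X.
With p_i = (n_i/n_T)P, K_p = p_D / (p_A p_B).
This yields a degree-2 equation in X; solving on (0,1), X = 0.796.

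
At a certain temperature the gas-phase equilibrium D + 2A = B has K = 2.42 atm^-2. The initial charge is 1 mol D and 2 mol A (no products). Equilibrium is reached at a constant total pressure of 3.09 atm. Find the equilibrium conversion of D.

Let X = conversion of D (basis 1 mol D); extent of reaction ξ = X.
Species balance: n_D = 1 − X; n_A = 2 − 2X; n_B = X.
n_T = Σnᵢ = 3 − 2X.
With p_i = (n_i/n_T)P, K = p_B / (p_D p_A^2).
Substituting and setting equal to 2.42 atm^-2 gives a polynomial in X; the root in (0,1) is X = 0.735.

X = 0.735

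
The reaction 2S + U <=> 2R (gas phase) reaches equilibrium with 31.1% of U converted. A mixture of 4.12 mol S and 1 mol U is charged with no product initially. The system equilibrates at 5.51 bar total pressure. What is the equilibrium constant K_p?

Take 1 mol U as basis and let X be its fractional conversion, so ξ = X.
At extent ξ: n_S = 4.12 − 2X; n_U = 1 − X; n_R = 2X.
Total moles n_T = 5.12 − X.
At X = 0.311: n_S = 3.5, n_U = 0.689, n_R = 0.622, n_T = 4.81.
p_i = (n_i/n_T)·P. K_p = p_R^2 / (p_S^2 p_U) = 0.0401 bar^-1.

K_p = 0.0401 bar^-1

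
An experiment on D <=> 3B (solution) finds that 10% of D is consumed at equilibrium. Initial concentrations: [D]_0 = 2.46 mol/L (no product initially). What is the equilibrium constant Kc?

Kc = 0.182 (mol/L)^2

Let X = conversion of D.
Concentrations: [D] = 2.46 − 2.46X; [B] = 7.38X.
At X = 0.1: [D] = 2.21, [B] = 0.738.
Kc = [B]^3 / ([D]) = 0.182 (mol/L)^2.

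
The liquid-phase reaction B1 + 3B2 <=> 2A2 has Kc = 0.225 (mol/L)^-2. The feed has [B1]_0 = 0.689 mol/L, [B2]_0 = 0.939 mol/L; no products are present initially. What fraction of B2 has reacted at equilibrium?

X = 0.307

Let X = conversion of B2; extent ξ = 0.939X/3 mol/L.
Concentrations: [B1] = 0.689 − 0.313X; [B2] = 0.939 − 0.939X; [A2] = 0.626X.
Kc = [A2]^2 / ([B1] [B2]^3).
Setting equal to 0.225 and solving for X on (0,1) gives X = 0.307.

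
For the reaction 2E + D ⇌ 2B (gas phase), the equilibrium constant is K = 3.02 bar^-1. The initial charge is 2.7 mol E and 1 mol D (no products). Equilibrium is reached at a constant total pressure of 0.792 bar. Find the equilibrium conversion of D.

X = 0.510

Let X = conversion of D (basis 1 mol D); extent of reaction ξ = X.
Species balance: n_E = 2.7 − 2X; n_D = 1 − X; n_B = 2X.
n_T = Σnᵢ = 3.7 − X.
Mole fractions y_i = n_i/n_T; K = p_B^2 / (p_E^2 p_D) with p_i = y_i·P.
Substituting and setting equal to 3.02 bar^-1 gives a polynomial in X; the root in (0,1) is X = 0.510.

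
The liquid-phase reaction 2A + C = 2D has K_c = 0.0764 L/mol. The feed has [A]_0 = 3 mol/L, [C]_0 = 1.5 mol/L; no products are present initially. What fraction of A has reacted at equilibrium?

Let X = conversion of A; extent ξ = 3X/2 mol/L.
Concentrations: [A] = 3 − 3X; [C] = 1.5 − 1.5X; [D] = 3X.
K_c = [D]^2 / ([A]^2 [C]).
Setting equal to 0.0764 and solving for X on (0,1) gives X = 0.229.

X = 0.229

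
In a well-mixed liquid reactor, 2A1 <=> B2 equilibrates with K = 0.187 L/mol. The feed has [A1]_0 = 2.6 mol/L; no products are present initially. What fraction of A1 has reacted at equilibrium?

Let X = conversion of A1; extent ξ = 2.6X/2 mol/L.
Concentrations: [A1] = 2.6 − 2.6X; [B2] = 1.3X.
K = [B2] / ([A1]^2).
Solving K = 0.187 for X ∈ (0,1): X = 0.377.

X = 0.377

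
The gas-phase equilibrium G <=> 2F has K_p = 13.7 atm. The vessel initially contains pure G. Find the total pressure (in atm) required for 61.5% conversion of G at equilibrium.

Let X = conversion of G (basis 1 mol G); extent of reaction ξ = X.
Species balance: n_G = 1 − X; n_F = 2X.
Total moles n_T = 1 + X.
K_p = p_F^2 / (p_G) with p_i = (n_i/n_T)·P.
At X = 0.615: the mole-fraction product g(X) = Π y_i^ν_i = 2.433. Since K_p = g(X)·P^{1}, P = (K_p/g)^(1/1) = (13.7/2.433)^(1/1) = 5.63 atm.

P = 5.63 atm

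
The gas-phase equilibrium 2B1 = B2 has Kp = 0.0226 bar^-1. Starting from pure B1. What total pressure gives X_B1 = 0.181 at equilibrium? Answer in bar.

Let X = conversion of B1 (basis 1 mol B1); extent of reaction ξ = 0.5X.
Mole table: n_B1 = 1 − X; n_B2 = 0.5X.
Summing: n_T = 1 − 0.5X.
Kp = p_B2 / (p_B1^2) with p_i = (n_i/n_T)·P.
At X = 0.181: the mole-fraction product g(X) = Π y_i^ν_i = 0.1227. Since Kp = g(X)·P^{-1}, P = (g/Kp)^(1/1) = (0.1227/0.0226)^(1/1) = 5.43 bar.

P = 5.43 bar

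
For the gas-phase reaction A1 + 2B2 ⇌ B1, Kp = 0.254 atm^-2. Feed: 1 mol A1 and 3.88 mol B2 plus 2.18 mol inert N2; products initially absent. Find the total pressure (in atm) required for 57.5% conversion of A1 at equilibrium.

Let X = conversion of A1 (basis 1 mol A1); extent of reaction ξ = X.
Species balance: n_A1 = 1 − X; n_B2 = 3.88 − 2X; n_B1 = X; n_I = 2.18 (inert).
Total moles n_T = 7.06 − 2X.
Kp = p_B1 / (p_A1 p_B2^2) with p_i = (n_i/n_T)·P.
At X = 0.575: the mole-fraction product g(X) = Π y_i^ν_i = 6.341. Since Kp = g(X)·P^{-2}, P = (g/Kp)^(1/2) = (6.341/0.254)^(1/2) = 5 atm.

P = 5 atm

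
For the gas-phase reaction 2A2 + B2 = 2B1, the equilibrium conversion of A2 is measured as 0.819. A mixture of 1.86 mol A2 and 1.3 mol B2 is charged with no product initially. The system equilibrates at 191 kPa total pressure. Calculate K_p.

Take 1.86 mol A2 as basis and let X be its fractional conversion, so ξ = 0.93X.
At extent ξ: n_A2 = 1.86 − 1.86X; n_B2 = 1.3 − 0.93X; n_B1 = 1.86X.
Total moles n_T = 3.16 − 0.93X.
At X = 0.819: n_A2 = 0.337, n_B2 = 0.538, n_B1 = 1.52, n_T = 2.4.
p_i = (n_i/n_T)·P. K_p = p_B1^2 / (p_A2^2 p_B2) = 0.478 kPa^-1.

K_p = 0.478 kPa^-1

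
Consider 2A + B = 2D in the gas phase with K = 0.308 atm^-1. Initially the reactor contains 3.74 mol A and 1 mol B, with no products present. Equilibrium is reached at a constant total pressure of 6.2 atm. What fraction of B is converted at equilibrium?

Take 1 mol B as basis and let X be its fractional conversion, so ξ = X.
At extent ξ: n_A = 3.74 − 2X; n_B = 1 − X; n_D = 2X.
Summing: n_T = 4.74 − X.
With p_i = (n_i/n_T)P, K = p_D^2 / (p_A^2 p_B).
Substituting and setting equal to 0.308 atm^-1 gives a polynomial in X; the root in (0,1) is X = 0.573.

X = 0.573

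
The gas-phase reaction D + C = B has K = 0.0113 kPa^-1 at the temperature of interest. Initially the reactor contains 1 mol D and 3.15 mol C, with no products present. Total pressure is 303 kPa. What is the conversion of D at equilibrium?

X = 0.708

Take 1 mol D as basis and let X be its fractional conversion, so ξ = X.
Mole table: n_D = 1 − X; n_C = 3.15 − X; n_B = X.
Summing: n_T = 4.15 − X.
y_i = n_i/n_T, p_i = y_i·P. K = p_B / (p_D p_C).
Setting this equal to 0.0113 kPa^-1 and taking the physical root (0 < X < 1) gives X = 0.708.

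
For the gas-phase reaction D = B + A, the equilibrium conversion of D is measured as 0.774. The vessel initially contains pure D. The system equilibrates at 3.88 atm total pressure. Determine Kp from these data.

Kp = 5.8 atm

Let X = conversion of D (basis 1 mol D); extent of reaction ξ = X.
Mole table: n_D = 1 − X; n_B = X; n_A = X.
n_T = Σnᵢ = 1 + X.
At X = 0.774: n_D = 0.226, n_B = 0.774, n_A = 0.774, n_T = 1.77.
p_i = (n_i/n_T)·P. Kp = p_B p_A / (p_D) = 5.8 atm.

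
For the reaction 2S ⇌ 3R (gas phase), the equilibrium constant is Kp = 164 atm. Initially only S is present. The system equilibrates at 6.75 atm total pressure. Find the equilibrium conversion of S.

Basis: 1 mol S initially; let X = conversion of S. Extent ξ = 0.5X.
Species balance: n_S = 1 − X; n_R = 1.5X.
Total moles n_T = 1 + 0.5X.
With p_i = (n_i/n_T)P, Kp = p_R^3 / (p_S^2).
Setting this equal to 164 atm and taking the physical root (0 < X < 1) gives X = 0.782.

X = 0.782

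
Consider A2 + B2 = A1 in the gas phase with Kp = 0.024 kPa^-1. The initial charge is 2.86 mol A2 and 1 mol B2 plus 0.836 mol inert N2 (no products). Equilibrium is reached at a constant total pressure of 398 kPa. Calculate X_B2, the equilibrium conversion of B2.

X = 0.834

Basis: 1 mol B2 initially; let X = conversion of B2. Extent ξ = X.
At extent ξ: n_A2 = 2.86 − X; n_B2 = 1 − X; n_A1 = X; n_I = 0.836 (inert).
Total moles n_T = 4.7 − X.
y_i = n_i/n_T, p_i = y_i·P. Kp = p_A1 / (p_A2 p_B2).
Substituting and setting equal to 0.024 kPa^-1 gives a polynomial in X; the root in (0,1) is X = 0.834.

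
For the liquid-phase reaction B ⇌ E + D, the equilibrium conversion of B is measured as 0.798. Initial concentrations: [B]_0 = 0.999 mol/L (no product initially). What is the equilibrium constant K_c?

K_c = 3.15 mol/L

Let X = conversion of B.
Concentrations: [B] = 0.999 − 0.999X; [E] = 0.999X; [D] = 0.999X.
At X = 0.798: [B] = 0.202, [E] = 0.797, [D] = 0.797.
K_c = [E] [D] / ([B]) = 3.15 mol/L.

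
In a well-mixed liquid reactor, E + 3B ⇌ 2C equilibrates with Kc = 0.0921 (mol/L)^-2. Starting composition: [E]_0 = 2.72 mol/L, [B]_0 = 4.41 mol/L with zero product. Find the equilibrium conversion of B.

X = 0.491

Let X = conversion of B; extent ξ = 4.41X/3 mol/L.
Concentrations: [E] = 2.72 − 1.47X; [B] = 4.41 − 4.41X; [C] = 2.94X.
Kc = [C]^2 / ([E] [B]^3).
This equals 0.0921 at X = 0.491 (the root in 0 < X < 1).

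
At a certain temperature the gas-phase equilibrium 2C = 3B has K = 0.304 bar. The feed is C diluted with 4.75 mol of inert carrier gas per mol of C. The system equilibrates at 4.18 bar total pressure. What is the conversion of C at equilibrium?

X = 0.370

Take 1 mol C as basis and let X be its fractional conversion, so ξ = 0.5X.
Moles: n_C = 1 − X; n_B = 1.5X; n_I = 4.75 (inert).
n_T = Σnᵢ = 5.75 + 0.5X.
With p_i = (n_i/n_T)P, K = p_B^3 / (p_C^2).
Substituting and setting equal to 0.304 bar gives a polynomial in X; the root in (0,1) is X = 0.370.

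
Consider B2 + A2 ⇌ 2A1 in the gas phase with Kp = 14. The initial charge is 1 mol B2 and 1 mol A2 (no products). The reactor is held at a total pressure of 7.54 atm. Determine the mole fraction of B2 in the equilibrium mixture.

y_B2 = 0.174

Take 1 mol B2 as basis and let X be its fractional conversion, so ξ = X.
Moles: n_B2 = 1 − X; n_A2 = 1 − X; n_A1 = 2X.
Since Δν = 0, n_T = 2 throughout.
With p_i = (n_i/n_T)P, Kp = p_A1^2 / (p_B2 p_A2).
Equating to 14 and solving on 0 < X < 1: X = 0.652.
Then n_B2 = 0.348, n_T = 2, so y_B2 = 0.174.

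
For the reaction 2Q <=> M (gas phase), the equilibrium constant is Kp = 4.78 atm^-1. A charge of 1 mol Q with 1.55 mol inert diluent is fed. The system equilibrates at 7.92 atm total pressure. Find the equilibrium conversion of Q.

X = 0.846

Basis: 1 mol Q initially; let X = conversion of Q. Extent ξ = 0.5X.
Moles: n_Q = 1 − X; n_M = 0.5X; n_I = 1.55 (inert).
Total moles n_T = 2.55 − 0.5X.
Mole fractions y_i = n_i/n_T; Kp = p_M / (p_Q^2) with p_i = y_i·P.
Substituting and setting equal to 4.78 atm^-1 gives a polynomial in X; the root in (0,1) is X = 0.846.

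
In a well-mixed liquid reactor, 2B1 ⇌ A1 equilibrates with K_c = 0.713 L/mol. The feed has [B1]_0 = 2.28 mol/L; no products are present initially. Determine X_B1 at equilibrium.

X = 0.578

Let X = conversion of B1; extent ξ = 2.28X/2 mol/L.
Concentrations: [B1] = 2.28 − 2.28X; [A1] = 1.14X.
K_c = [A1] / ([B1]^2).
Equating to 0.713 L/mol: the physical root is X = 0.578.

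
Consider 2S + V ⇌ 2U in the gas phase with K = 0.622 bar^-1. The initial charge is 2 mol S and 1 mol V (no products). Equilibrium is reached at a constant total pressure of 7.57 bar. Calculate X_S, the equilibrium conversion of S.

X = 0.494

Take 2 mol S as basis and let X be its fractional conversion, so ξ = X.
Moles: n_S = 2 − 2X; n_V = 1 − X; n_U = 2X.
Total moles n_T = 3 − X.
y_i = n_i/n_T, p_i = y_i·P. K = p_U^2 / (p_S^2 p_V).
Substituting and setting equal to 0.622 bar^-1 gives a polynomial in X; the root in (0,1) is X = 0.494.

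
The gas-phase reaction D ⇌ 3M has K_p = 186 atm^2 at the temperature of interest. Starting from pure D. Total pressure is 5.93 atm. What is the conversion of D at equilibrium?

Let X = conversion of D (basis 1 mol D); extent of reaction ξ = X.
Moles: n_D = 1 − X; n_M = 3X.
Summing: n_T = 1 + 2X.
Mole fractions y_i = n_i/n_T; K_p = p_M^3 / (p_D) with p_i = y_i·P.
Setting this equal to 186 atm^2 and taking the physical root (0 < X < 1) gives X = 0.698.

X = 0.698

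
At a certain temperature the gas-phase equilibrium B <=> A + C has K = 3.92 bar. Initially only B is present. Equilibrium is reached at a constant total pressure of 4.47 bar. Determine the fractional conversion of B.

Let X = conversion of B (basis 1 mol B); extent of reaction ξ = X.
At extent ξ: n_B = 1 − X; n_A = X; n_C = X.
Summing: n_T = 1 + X.
With p_i = (n_i/n_T)P, K = p_A p_C / (p_B).
This yields a degree-2 equation in X; solving on (0,1), X = 0.684.

X = 0.684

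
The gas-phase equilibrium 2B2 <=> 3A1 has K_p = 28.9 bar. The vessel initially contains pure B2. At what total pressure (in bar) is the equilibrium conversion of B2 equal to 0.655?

Basis: 1 mol B2 initially; let X = conversion of B2. Extent ξ = 0.5X.
Mole table: n_B2 = 1 − X; n_A1 = 1.5X.
Summing: n_T = 1 + 0.5X.
K_p = p_A1^3 / (p_B2^2) with p_i = (n_i/n_T)·P.
At X = 0.655: the mole-fraction product g(X) = Π y_i^ν_i = 6.002. Since K_p = g(X)·P^{1}, P = (K_p/g)^(1/1) = (28.9/6.002)^(1/1) = 4.81 bar.

P = 4.81 bar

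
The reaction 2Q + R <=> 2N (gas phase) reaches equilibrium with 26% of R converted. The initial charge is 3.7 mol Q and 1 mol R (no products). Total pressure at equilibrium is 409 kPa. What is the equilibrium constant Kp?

Take 1 mol R as basis and let X be its fractional conversion, so ξ = X.
Mole table: n_Q = 3.7 − 2X; n_R = 1 − X; n_N = 2X.
n_T = Σnᵢ = 4.7 − X.
At X = 0.26: n_Q = 3.18, n_R = 0.74, n_N = 0.52, n_T = 4.44.
p_i = (n_i/n_T)·P. Kp = p_N^2 / (p_Q^2 p_R) = 0.000392 kPa^-1.

Kp = 0.000392 kPa^-1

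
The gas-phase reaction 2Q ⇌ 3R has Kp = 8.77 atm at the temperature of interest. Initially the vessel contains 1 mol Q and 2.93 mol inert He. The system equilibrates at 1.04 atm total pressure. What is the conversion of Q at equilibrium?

X = 0.787

Basis: 1 mol Q initially; let X = conversion of Q. Extent ξ = 0.5X.
At extent ξ: n_Q = 1 − X; n_R = 1.5X; n_I = 2.93 (inert).
Summing: n_T = 3.93 + 0.5X.
With p_i = (n_i/n_T)P, Kp = p_R^3 / (p_Q^2).
Setting this equal to 8.77 atm and taking the physical root (0 < X < 1) gives X = 0.787.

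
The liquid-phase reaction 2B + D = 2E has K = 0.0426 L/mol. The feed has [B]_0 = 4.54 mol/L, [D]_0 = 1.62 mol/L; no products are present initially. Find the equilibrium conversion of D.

Let X = conversion of D; extent ξ = 1.62·X mol/L.
Concentrations: [B] = 4.54 − 3.24X; [D] = 1.62 − 1.62X; [E] = 3.24X.
K = [E]^2 / ([B]^2 [D]).
Setting equal to 0.0426 and solving for X on (0,1) gives X = 0.259.

X = 0.259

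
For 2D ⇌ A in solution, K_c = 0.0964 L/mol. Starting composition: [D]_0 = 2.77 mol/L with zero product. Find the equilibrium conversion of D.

X = 0.278

Let X = conversion of D; extent ξ = 2.77X/2 mol/L.
Concentrations: [D] = 2.77 − 2.77X; [A] = 1.39X.
K_c = [A] / ([D]^2).
Setting equal to 0.0964 and solving for X on (0,1) gives X = 0.278.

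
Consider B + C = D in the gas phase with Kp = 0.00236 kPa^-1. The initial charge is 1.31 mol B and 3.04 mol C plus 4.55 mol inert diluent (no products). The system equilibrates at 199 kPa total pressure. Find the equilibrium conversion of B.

X = 0.134

Take 1.31 mol B as basis and let X be its fractional conversion, so ξ = 1.31X.
Species balance: n_B = 1.31 − 1.31X; n_C = 3.04 − 1.31X; n_D = 1.31X; n_I = 4.55 (inert).
Total moles n_T = 8.9 − 1.31X.
y_i = n_i/n_T, p_i = y_i·P. Kp = p_D / (p_B p_C).
Setting this equal to 0.00236 kPa^-1 and taking the physical root (0 < X < 1) gives X = 0.134.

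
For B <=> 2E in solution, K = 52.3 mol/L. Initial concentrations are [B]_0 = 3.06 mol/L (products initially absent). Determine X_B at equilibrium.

X = 0.836

Let X = conversion of B; extent ξ = 3.06·X mol/L.
Concentrations: [B] = 3.06 − 3.06X; [E] = 6.12X.
K = [E]^2 / ([B]).
Equating to 52.3 mol/L: the physical root is X = 0.836.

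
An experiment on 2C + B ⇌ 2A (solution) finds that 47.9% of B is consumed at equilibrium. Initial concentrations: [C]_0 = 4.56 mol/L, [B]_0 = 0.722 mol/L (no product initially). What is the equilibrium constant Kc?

Kc = 0.085 L/mol

Let X = conversion of B.
Concentrations: [C] = 4.56 − 1.44X; [B] = 0.722 − 0.722X; [A] = 1.44X.
At X = 0.479: [C] = 3.87, [B] = 0.376, [A] = 0.692.
Kc = [A]^2 / ([C]^2 [B]) = 0.085 L/mol.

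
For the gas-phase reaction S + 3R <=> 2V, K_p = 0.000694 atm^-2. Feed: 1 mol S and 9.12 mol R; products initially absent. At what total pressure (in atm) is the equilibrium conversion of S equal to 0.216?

P = 7.28 atm

Let X = conversion of S (basis 1 mol S); extent of reaction ξ = X.
Species balance: n_S = 1 − X; n_R = 9.12 − 3X; n_V = 2X.
Total moles n_T = 10.1 − 2X.
K_p = p_V^2 / (p_S p_R^3) with p_i = (n_i/n_T)·P.
At X = 0.216: the mole-fraction product g(X) = Π y_i^ν_i = 0.03674. Since K_p = g(X)·P^{-2}, P = (g/K_p)^(1/2) = (0.03674/0.000694)^(1/2) = 7.28 atm.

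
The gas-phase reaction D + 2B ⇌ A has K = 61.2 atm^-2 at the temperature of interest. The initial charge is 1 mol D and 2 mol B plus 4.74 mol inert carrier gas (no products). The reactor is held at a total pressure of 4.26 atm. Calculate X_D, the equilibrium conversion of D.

X = 0.810

Take 1 mol D as basis and let X be its fractional conversion, so ξ = X.
Species balance: n_D = 1 − X; n_B = 2 − 2X; n_A = X; n_I = 4.74 (inert).
n_T = Σnᵢ = 7.74 − 2X.
With p_i = (n_i/n_T)P, K = p_A / (p_D p_B^2).
This yields a degree-3 equation in X; solving on (0,1), X = 0.810.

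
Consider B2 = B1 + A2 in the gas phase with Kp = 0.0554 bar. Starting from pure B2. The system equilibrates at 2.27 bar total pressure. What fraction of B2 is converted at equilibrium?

Take 1 mol B2 as basis and let X be its fractional conversion, so ξ = X.
Mole table: n_B2 = 1 − X; n_B1 = X; n_A2 = X.
n_T = Σnᵢ = 1 + X.
y_i = n_i/n_T, p_i = y_i·P. Kp = p_B1 p_A2 / (p_B2).
Equating to 0.0554 bar and solving on 0 < X < 1: X = 0.154.

X = 0.154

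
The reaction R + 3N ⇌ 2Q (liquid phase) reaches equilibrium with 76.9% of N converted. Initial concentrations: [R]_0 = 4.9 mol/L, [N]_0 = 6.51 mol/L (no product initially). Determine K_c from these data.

K_c = 1.01 (mol/L)^-2

Let X = conversion of N.
Concentrations: [R] = 4.9 − 2.17X; [N] = 6.51 − 6.51X; [Q] = 4.34X.
At X = 0.769: [R] = 3.23, [N] = 1.5, [Q] = 3.34.
K_c = [Q]^2 / ([R] [N]^3) = 1.01 (mol/L)^-2.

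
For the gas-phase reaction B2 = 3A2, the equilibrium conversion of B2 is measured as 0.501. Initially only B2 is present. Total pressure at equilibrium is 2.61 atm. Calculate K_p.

K_p = 11.6 atm^2

Let X = conversion of B2 (basis 1 mol B2); extent of reaction ξ = X.
At extent ξ: n_B2 = 1 − X; n_A2 = 3X.
n_T = Σnᵢ = 1 + 2X.
At X = 0.501: n_B2 = 0.499, n_A2 = 1.5, n_T = 2.
p_i = (n_i/n_T)·P. K_p = p_A2^3 / (p_B2) = 11.6 atm^2.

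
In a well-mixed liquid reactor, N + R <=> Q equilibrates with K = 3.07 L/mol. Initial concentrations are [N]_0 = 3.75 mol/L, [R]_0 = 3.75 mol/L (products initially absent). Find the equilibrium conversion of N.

X = 0.746

Let X = conversion of N; extent ξ = 3.75·X mol/L.
Concentrations: [N] = 3.75 − 3.75X; [R] = 3.75 − 3.75X; [Q] = 3.75X.
K = [Q] / ([N] [R]).
This equals 3.07 at X = 0.746 (the root in 0 < X < 1).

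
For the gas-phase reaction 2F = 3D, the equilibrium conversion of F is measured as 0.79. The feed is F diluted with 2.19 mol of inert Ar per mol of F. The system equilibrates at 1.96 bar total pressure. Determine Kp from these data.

Basis: 1 mol F initially; let X = conversion of F. Extent ξ = 0.5X.
Mole table: n_F = 1 − X; n_D = 1.5X; n_I = 2.19 (inert).
Summing: n_T = 3.19 + 0.5X.
At X = 0.79: n_F = 0.21, n_D = 1.19, n_T = 3.58.
p_i = (n_i/n_T)·P. Kp = p_D^3 / (p_F^2) = 20.6 bar.

Kp = 20.6 bar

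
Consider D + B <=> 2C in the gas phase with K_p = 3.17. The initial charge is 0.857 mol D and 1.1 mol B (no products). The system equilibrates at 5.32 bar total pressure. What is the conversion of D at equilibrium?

X = 0.530

Take 0.857 mol D as basis and let X be its fractional conversion, so ξ = 0.857X.
Species balance: n_D = 0.857 − 0.857X; n_B = 1.1 − 0.857X; n_C = 1.71X.
Since Δν = 0, n_T = 1.96 throughout.
With p_i = (n_i/n_T)P, K_p = p_C^2 / (p_D p_B).
Substituting and setting equal to 3.17 gives a polynomial in X; the root in (0,1) is X = 0.530.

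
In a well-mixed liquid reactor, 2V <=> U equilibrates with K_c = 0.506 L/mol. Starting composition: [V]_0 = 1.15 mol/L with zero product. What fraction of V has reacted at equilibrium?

Let X = conversion of V; extent ξ = 1.15X/2 mol/L.
Concentrations: [V] = 1.15 − 1.15X; [U] = 0.575X.
K_c = [U] / ([V]^2).
This equals 0.506 at X = 0.408 (the root in 0 < X < 1).

X = 0.408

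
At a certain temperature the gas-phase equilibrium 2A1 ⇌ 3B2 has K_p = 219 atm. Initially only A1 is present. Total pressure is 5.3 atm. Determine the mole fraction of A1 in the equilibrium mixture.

Let X = conversion of A1 (basis 1 mol A1); extent of reaction ξ = 0.5X.
Moles: n_A1 = 1 − X; n_B2 = 1.5X.
Summing: n_T = 1 + 0.5X.
Mole fractions y_i = n_i/n_T; K_p = p_B2^3 / (p_A1^2) with p_i = y_i·P.
Equating to 219 atm and solving on 0 < X < 1: X = 0.821.
Then n_A1 = 0.179, n_T = 1.41, so y_A1 = 0.127.

y_A1 = 0.127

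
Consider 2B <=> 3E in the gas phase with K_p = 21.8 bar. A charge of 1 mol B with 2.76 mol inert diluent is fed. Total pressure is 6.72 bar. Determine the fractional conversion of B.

X = 0.703

Basis: 1 mol B initially; let X = conversion of B. Extent ξ = 0.5X.
At extent ξ: n_B = 1 − X; n_E = 1.5X; n_I = 2.76 (inert).
Total moles n_T = 3.76 + 0.5X.
y_i = n_i/n_T, p_i = y_i·P. K_p = p_E^3 / (p_B^2).
This yields a degree-3 equation in X; solving on (0,1), X = 0.703.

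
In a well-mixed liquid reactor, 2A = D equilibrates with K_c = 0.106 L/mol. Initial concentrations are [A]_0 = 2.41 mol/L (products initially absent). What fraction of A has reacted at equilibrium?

Let X = conversion of A; extent ξ = 2.41X/2 mol/L.
Concentrations: [A] = 2.41 − 2.41X; [D] = 1.21X.
K_c = [D] / ([A]^2).
Equating to 0.106 L/mol: the physical root is X = 0.271.

X = 0.271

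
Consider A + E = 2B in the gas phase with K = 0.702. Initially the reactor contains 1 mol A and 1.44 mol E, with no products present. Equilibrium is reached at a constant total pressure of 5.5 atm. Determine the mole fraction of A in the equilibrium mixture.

y_A = 0.266

Basis: 1 mol A initially; let X = conversion of A. Extent ξ = X.
At extent ξ: n_A = 1 − X; n_E = 1.44 − X; n_B = 2X.
Since Δν = 0, n_T = 2.44 throughout.
With p_i = (n_i/n_T)P, K = p_B^2 / (p_A p_E).
Substituting and setting equal to 0.702 gives a polynomial in X; the root in (0,1) is X = 0.352.
Then n_A = 0.648, n_T = 2.44, so y_A = 0.266.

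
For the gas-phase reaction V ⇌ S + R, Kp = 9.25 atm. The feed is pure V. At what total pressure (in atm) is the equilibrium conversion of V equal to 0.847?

P = 3.64 atm

Basis: 1 mol V initially; let X = conversion of V. Extent ξ = X.
At extent ξ: n_V = 1 − X; n_S = X; n_R = X.
Summing: n_T = 1 + X.
Kp = p_S p_R / (p_V) with p_i = (n_i/n_T)·P.
At X = 0.847: the mole-fraction product g(X) = Π y_i^ν_i = 2.539. Since Kp = g(X)·P^{1}, P = (Kp/g)^(1/1) = (9.25/2.539)^(1/1) = 3.64 atm.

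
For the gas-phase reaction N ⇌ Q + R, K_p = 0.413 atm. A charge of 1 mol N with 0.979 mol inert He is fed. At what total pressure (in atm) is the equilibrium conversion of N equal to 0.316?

Basis: 1 mol N initially; let X = conversion of N. Extent ξ = X.
Mole table: n_N = 1 − X; n_Q = X; n_R = X; n_I = 0.979 (inert).
Summing: n_T = 1.98 + X.
K_p = p_Q p_R / (p_N) with p_i = (n_i/n_T)·P.
At X = 0.316: the mole-fraction product g(X) = Π y_i^ν_i = 0.06361. Since K_p = g(X)·P^{1}, P = (K_p/g)^(1/1) = (0.413/0.06361)^(1/1) = 6.49 atm.

P = 6.49 atm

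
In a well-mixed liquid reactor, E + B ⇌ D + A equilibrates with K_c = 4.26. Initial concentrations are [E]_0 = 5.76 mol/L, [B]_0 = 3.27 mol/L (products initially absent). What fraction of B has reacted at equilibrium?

X = 0.828

Let X = conversion of B; extent ξ = 3.27·X mol/L.
Concentrations: [E] = 5.76 − 3.27X; [B] = 3.27 − 3.27X; [D] = 3.27X; [A] = 3.27X.
K_c = [D] [A] / ([E] [B]).
Setting equal to 4.26 and solving for X on (0,1) gives X = 0.828.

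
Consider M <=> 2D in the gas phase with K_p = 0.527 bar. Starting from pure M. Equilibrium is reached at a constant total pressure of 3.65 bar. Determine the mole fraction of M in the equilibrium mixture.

y_M = 0.685

Let X = conversion of M (basis 1 mol M); extent of reaction ξ = X.
Species balance: n_M = 1 − X; n_D = 2X.
n_T = Σnᵢ = 1 + X.
Mole fractions y_i = n_i/n_T; K_p = p_D^2 / (p_M) with p_i = y_i·P.
Equating to 0.527 bar and solving on 0 < X < 1: X = 0.187.
Then n_M = 0.813, n_T = 1.19, so y_M = 0.685.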